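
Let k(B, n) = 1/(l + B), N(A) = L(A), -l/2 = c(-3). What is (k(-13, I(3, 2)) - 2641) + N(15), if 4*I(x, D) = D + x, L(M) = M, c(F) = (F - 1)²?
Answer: -118171/45 ≈ -2626.0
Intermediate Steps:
c(F) = (-1 + F)²
l = -32 (l = -2*(-1 - 3)² = -2*(-4)² = -2*16 = -32)
I(x, D) = D/4 + x/4 (I(x, D) = (D + x)/4 = D/4 + x/4)
N(A) = A
k(B, n) = 1/(-32 + B)
(k(-13, I(3, 2)) - 2641) + N(15) = (1/(-32 - 13) - 2641) + 15 = (1/(-45) - 2641) + 15 = (-1/45 - 2641) + 15 = -118846/45 + 15 = -118171/45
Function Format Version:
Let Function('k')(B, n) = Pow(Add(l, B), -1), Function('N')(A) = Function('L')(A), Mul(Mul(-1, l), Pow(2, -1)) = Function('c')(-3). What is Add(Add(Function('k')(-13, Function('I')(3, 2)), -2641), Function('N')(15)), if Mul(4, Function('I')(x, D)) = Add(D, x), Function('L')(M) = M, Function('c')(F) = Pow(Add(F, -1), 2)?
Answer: Rational(-118171, 45) ≈ -2626.0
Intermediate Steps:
Function('c')(F) = Pow(Add(-1, F), 2)
l = -32 (l = Mul(-2, Pow(Add(-1, -3), 2)) = Mul(-2, Pow(-4, 2)) = Mul(-2, 16) = -32)
Function('I')(x, D) = Add(Mul(Rational(1, 4), D), Mul(Rational(1, 4), x)) (Function('I')(x, D) = Mul(Rational(1, 4), Add(D, x)) = Add(Mul(Rational(1, 4), D), Mul(Rational(1, 4), x)))
Function('N')(A) = A
Function('k')(B, n) = Pow(Add(-32, B), -1)
Add(Add(Function('k')(-13, Function('I')(3, 2)), -2641), Function('N')(15)) = Add(Add(Pow(Add(-32, -13), -1), -2641), 15) = Add(Add(Pow(-45, -1), -2641), 15) = Add(Add(Rational(-1, 45), -2641), 15) = Add(Rational(-118846, 45), 15) = Rational(-118171, 45)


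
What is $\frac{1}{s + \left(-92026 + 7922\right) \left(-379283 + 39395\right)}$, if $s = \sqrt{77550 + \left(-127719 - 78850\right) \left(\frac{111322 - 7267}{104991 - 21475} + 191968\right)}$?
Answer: $\frac{2387383394437632}{68245599314061248683834631} - \frac{2 i \sqrt{69147317480398818793}}{68245599314061248683834631} \approx 3.4982 \cdot 10^{-11} - 2.4369 \cdot 10^{-16} i$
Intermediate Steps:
$s = \frac{i \sqrt{69147317480398818793}}{41758}$ ($s = \sqrt{77550 - 206569 \left(\frac{104055}{83516} + 191968\right)} = \sqrt{77550 - \frac{3311818224373967}{83516}} = \sqrt{- \frac{3311811747708167}{83516}} = \frac{i \sqrt{69147317480398818793}}{41758} \approx 1.9914 \cdot 10^{5} i$)
$\frac{1}{s + \left(-92026 + 7922\right) \left(-379283 + 39395\right)} = \frac{1}{\frac{i \sqrt{69147317480398818793}}{41758} + \left(-92026 + 7922\right) \left(-379283 + 39395\right)} = \frac{1}{\frac{i \sqrt{69147317480398818793}}{41758} - -28585940352} = \frac{1}{\frac{i \sqrt{69147317480398818793}}{41758} + 28585940352} = \frac{1}{28585940352 + \frac{i \sqrt{69147317480398818793}}{41758}}$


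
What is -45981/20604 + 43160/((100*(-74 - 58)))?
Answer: -6234241/1133220 ≈ -5.5014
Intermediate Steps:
-45981/20604 + 43160/((100*(-74 - 58))) = -45981*1/20604 + 43160/((100*(-132))) = -15327/6868 + 43160/(-13200) = -15327/6868 + 43160*(-1/13200) = -15327/6868 - 1079/330 = -6234241/1133220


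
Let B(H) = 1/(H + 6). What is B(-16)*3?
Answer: -3/10 ≈ -0.30000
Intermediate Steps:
B(H) = 1/(6 + H)
B(-16)*3 = 3/(6 - 16) = 3/(-10) = -1/10*3 = -3/10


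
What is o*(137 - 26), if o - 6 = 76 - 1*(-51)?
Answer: 14763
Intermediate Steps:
o = 133 (o = 6 + (76 - 1*(-51)) = 6 + (76 + 51) = 6 + 127 = 133)
o*(137 - 26) = 133*(137 - 26) = 133*111 = 14763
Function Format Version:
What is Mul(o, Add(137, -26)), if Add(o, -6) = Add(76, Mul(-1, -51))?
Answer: 14763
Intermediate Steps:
o = 133 (o = Add(6, Add(76, Mul(-1, -51))) = Add(6, Add(76, 51)) = Add(6, 127) = 133)
Mul(o, Add(137, -26)) = Mul(133, Add(137, -26)) = Mul(133, 111) = 14763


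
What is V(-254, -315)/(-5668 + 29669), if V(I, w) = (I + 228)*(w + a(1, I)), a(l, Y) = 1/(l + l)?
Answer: 8177/24001 ≈ 0.34069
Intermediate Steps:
a(l, Y) = 1/(2*l)
V(I, w) = (½ + w)*(228 + I) (V(I, w) = (I + 228)*(w + (½)/1) = (228 + I)*(w + (½)*1) = (228 + I)*(w + ½) = (228 + I)*(½ + w) = (½ + w)*(228 + I))
V(-254, -315)/(-5668 + 29669) = (114 + (½)*(-254) + 228*(-315) - 254*(-315))/(-5668 + 29669) = (114 - 127 - 71820 + 80010)/24001 = 8177*(1/24001) = 8177/24001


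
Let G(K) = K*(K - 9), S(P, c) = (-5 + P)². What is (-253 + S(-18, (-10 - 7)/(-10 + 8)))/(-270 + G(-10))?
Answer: -69/20 ≈ -3.4500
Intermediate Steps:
G(K) = K*(-9 + K)
(-253 + S(-18, (-10 - 7)/(-10 + 8)))/(-270 + G(-10)) = (-253 + (-5 - 18)²)/(-270 - 10*(-9 - 10)) = (-253 + (-23)²)/(-270 - 10*(-19)) = (-253 + 529)/(-270 + 190) = 276/(-80) = 276*(-1/80) = -69/20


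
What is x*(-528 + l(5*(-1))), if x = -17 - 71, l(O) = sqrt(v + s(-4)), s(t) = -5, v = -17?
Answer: 46464 - 88*I*sqrt(22) ≈ 46464.0 - 412.76*I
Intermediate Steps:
l(O) = I*sqrt(22) (l(O) = sqrt(-17 - 5) = sqrt(-22) = I*sqrt(22))
x = -88
x*(-528 + l(5*(-1))) = -88*(-528 + I*sqrt(22)) = 46464 - 88*I*sqrt(22)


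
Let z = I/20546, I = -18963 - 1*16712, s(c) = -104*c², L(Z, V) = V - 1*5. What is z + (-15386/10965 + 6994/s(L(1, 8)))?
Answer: -14344145021/1351721340 ≈ -10.612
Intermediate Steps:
L(Z, V) = -5 + V (L(Z, V) = V - 5 = -5 + V)
I = -35675 (I = -18963 - 16712 = -35675)
z = -35675/20546 ≈ -1.7363
z + (-15386/10965 + 6994/s(L(1, 8))) = -35675/20546 + (-15386/10965 + 6994/((-104*(-5 + 8)²))) = -35675/20546 + (-15386*1/10965 + 6994/((-104*3²))) = -35675/20546 + (-15386/10965 + 6994/((-104*9))) = -35675/20546 + (-15386/10965 + 6994/(-936)) = -35675/20546 + (-15386/10965 + 6994*(-1/936)) = -35675/20546 + (-15386/10965 - 269/36) = -35675/20546 - 1167827/131580 = -14344145021/1351721340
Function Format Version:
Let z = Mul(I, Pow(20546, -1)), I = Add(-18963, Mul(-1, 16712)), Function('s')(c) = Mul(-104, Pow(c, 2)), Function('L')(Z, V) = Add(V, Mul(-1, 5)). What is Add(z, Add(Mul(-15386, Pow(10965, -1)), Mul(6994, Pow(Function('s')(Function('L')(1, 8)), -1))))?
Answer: Rational(-14344145021, 1351721340) ≈ -10.612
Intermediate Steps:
Function('L')(Z, V) = Add(-5, V) (Function('L')(Z, V) = Add(V, -5) = Add(-5, V))
I = -35675 (I = Add(-18963, -16712) = -35675)
z = Rational(-35675, 20546) (z = Mul(-35675, Pow(20546, -1)) = Mul(-35675, Rational(1, 20546)) = Rational(-35675, 20546) ≈ -1.7363)
Add(z, Add(Mul(-15386, Pow(10965, -1)), Mul(6994, Pow(Function('s')(Function('L')(1, 8)), -1)))) = Add(Rational(-35675, 20546), Add(Mul(-15386, Pow(10965, -1)), Mul(6994, Pow(Mul(-104, Pow(Add(-5, 8), 2)), -1)))) = Add(Rational(-35675, 20546), Add(Mul(-15386, Rational(1, 10965)), Mul(6994, Pow(Mul(-104, Pow(3, 2)), -1)))) = Add(Rational(-35675, 20546), Add(Rational(-15386, 10965), Mul(6994, Pow(Mul(-104, 9), -1)))) = Add(Rational(-35675, 20546), Add(Rational(-15386, 10965), Mul(6994, Pow(-936, -1)))) = Add(Rational(-35675, 20546), Add(Rational(-15386, 10965), Mul(6994, Rational(-1, 936)))) = Add(Rational(-35675, 20546), Add(Rational(-15386, 10965), Rational(-269, 36))) = Add(Rational(-35675, 20546), Rational(-1167827, 131580)) = Rational(-14344145021, 1351721340)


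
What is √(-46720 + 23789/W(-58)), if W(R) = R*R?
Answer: I*√157142291/58 ≈ 216.13*I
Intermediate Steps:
W(R) = R²
√(-46720 + 23789/W(-58)) = √(-46720 + 23789/((-58)²)) = √(-46720 + 23789/3364) = √(-157142291/3364) = I*√157142291/58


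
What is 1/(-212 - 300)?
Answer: -1/512 ≈ -0.0019531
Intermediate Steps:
1/(-212 - 300) = 1/(-512) = -1/512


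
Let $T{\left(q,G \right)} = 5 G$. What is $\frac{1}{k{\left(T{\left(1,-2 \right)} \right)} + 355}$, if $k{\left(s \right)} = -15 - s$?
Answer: $\frac{1}{350} \approx 0.0028571$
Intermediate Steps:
$\frac{1}{k{\left(T{\left(1,-2 \right)} \right)} + 355} = \frac{1}{\left(-15 - 5 \left(-2\right)\right) + 355} = \frac{1}{\left(-15 - -10\right) + 355} = \frac{1}{\left(-15 + 10\right) + 355} = \frac{1}{-5 + 355} = \frac{1}{350}$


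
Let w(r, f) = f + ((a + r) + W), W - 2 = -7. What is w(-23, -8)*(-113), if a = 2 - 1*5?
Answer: 4407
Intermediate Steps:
W = -5 (W = 2 - 7 = -5)
a = -3 (a = 2 - 5 = -3)
w(r, f) = -8 + f + r (w(r, f) = f + ((-3 + r) - 5) = f + (-8 + r) = -8 + f + r)
w(-23, -8)*(-113) = (-8 - 8 - 23)*(-113) = -39*(-113) = 4407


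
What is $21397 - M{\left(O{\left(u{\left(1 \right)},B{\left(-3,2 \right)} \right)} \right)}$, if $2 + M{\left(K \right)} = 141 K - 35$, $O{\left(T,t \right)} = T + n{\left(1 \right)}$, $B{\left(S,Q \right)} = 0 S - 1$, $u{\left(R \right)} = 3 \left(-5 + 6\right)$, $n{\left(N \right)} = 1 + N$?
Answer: $20729$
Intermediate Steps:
$u{\left(R \right)} = 3$ ($u{\left(R \right)} = 3 \cdot 1 = 3$)
$B{\left(S,Q \right)} = -1$ ($B{\left(S,Q \right)} = 0 - 1 = -1$)
$O{\left(T,t \right)} = 2 + T$ ($O{\left(T,t \right)} = T + \left(1 + 1\right) = T + 2 = 2 + T$)
$M{\left(K \right)} = -37 + 141 K$ ($M{\left(K \right)} = -2 + \left(141 K - 35\right) = -2 + \left(-35 + 141 K\right) = -37 + 141 K$)
$21397 - M{\left(O{\left(u{\left(1 \right)},B{\left(-3,2 \right)} \right)} \right)} = 21397 - \left(-37 + 141 \left(2 + 3\right)\right) = 21397 - \left(-37 + 141 \cdot 5\right) = 21397 - \left(-37 + 705\right) = 21397 - 668 = 20729$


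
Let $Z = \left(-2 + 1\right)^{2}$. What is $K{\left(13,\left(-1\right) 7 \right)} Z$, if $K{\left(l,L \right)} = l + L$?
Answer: $6$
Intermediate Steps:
$K{\left(l,L \right)} = L + l$
$Z = 1$ ($Z = \left(-1\right)^{2} = 1$)
$K{\left(13,\left(-1\right) 7 \right)} Z = \left(\left(-1\right) 7 + 13\right) 1 = \left(-7 + 13\right) 1 = 6 \cdot 1 = 6$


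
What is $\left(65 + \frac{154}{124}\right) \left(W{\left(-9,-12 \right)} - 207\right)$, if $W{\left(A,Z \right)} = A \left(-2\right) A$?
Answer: $- \frac{1515483}{62} \approx -24443.0$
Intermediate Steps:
$W{\left(A,Z \right)} = - 2 A^{2}$ ($W{\left(A,Z \right)} = - 2 A A = - 2 A^{2}$)
$\left(65 + \frac{154}{124}\right) \left(W{\left(-9,-12 \right)} - 207\right) = \left(65 + \frac{154}{124}\right) \left(- 2 \left(-9\right)^{2} - 207\right) = \left(65 + 154 \cdot \frac{1}{124}\right) \left(\left(-2\right) 81 - 207\right) = \left(65 + \frac{77}{62}\right) \left(-162 - 207\right) = \frac{4107}{62} \left(-369\right) = - \frac{1515483}{62}$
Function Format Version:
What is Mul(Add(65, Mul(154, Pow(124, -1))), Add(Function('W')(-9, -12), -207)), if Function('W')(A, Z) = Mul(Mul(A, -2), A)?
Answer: Rational(-1515483, 62) ≈ -24443.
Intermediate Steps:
Function('W')(A, Z) = Mul(-2, Pow(A, 2)) (Function('W')(A, Z) = Mul(Mul(-2, A), A) = Mul(-2, Pow(A, 2)))
Mul(Add(65, Mul(154, Pow(124, -1))), Add(Function('W')(-9, -12), -207)) = Mul(Add(65, Mul(154, Pow(124, -1))), Add(Mul(-2, Pow(-9, 2)), -207)) = Mul(Add(65, Mul(154, Rational(1, 124))), Add(Mul(-2, 81), -207)) = Mul(Add(65, Rational(77, 62)), Add(-162, -207)) = Mul(Rational(4107, 62), -369) = Rational(-1515483, 62)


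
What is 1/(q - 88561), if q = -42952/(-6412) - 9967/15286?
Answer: -3500494/309986082853 ≈ -1.1292e-5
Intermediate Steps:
q = 21166281/3500494 (q = -42952*(-1/6412) - 9967*1/15286 = 1534/229 - 9967/15286 = 21166281/3500494 ≈ 6.0467)
1/(q - 88561) = 1/(21166281/3500494 - 88561) = 1/(-309986082853/3500494) = -3500494/309986082853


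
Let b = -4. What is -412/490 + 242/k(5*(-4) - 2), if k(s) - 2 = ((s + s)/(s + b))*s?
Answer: -432559/56105 ≈ -7.7098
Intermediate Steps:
k(s) = 2 + 2*s**2/(-4 + s) (k(s) = 2 + ((s + s)/(s - 4))*s = 2 + ((2*s)/(-4 + s))*s = 2 + (2*s/(-4 + s))*s = 2 + 2*s**2/(-4 + s))
-412/490 + 242/k(5*(-4) - 2) = -412/490 + 242/((2*(-4 + (5*(-4) - 2) + (5*(-4) - 2)**2)/(-4 + (5*(-4) - 2)))) = -412*1/490 + 242/((2*(-4 + (-20 - 2) + (-20 - 2)**2)/(-4 + (-20 - 2)))) = -206/245 + 242/((2*(-4 - 22 + (-22)**2)/(-4 - 22))) = -206/245 + 242/((2*(-4 - 22 + 484)/(-26))) = -206/245 + 242/((2*(-1/26)*458)) = -206/245 + 242/(-458/13) = -206/245 + 242*(-13/458) = -206/245 - 1573/229 = -432559/56105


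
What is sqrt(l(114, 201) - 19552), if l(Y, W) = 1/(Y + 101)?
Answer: I*sqrt(903790985)/215 ≈ 139.83*I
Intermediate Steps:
l(Y, W) = 1/(101 + Y)
sqrt(l(114, 201) - 19552) = sqrt(1/(101 + 114) - 19552) = sqrt(1/215 - 19552) = sqrt(-4203679/215) = I*sqrt(903790985)/215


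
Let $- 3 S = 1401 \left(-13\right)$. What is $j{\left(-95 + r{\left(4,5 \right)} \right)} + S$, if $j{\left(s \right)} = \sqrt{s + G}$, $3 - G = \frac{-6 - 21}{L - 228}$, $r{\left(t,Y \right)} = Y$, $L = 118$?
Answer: $6071 + \frac{i \sqrt{1055670}}{110} \approx 6071.0 + 9.3405 i$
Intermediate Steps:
$G = \frac{303}{110}$ ($G = 3 - \frac{-6 - 21}{118 - 228} = 3 - - \frac{27}{-110} = 3 - \left(-27\right) \left(- \frac{1}{110}\right) = 3 - \frac{27}{110} = \frac{303}{110} \approx 2.7545$)
$S = 6071$ ($S = - \frac{1401 \left(-13\right)}{3} = \left(- \frac{1}{3}\right) \left(-18213\right) = 6071$)
$j{\left(s \right)} = \sqrt{\frac{303}{110} + s}$ ($j{\left(s \right)} = \sqrt{s + \frac{303}{110}} = \sqrt{\frac{303}{110} + s}$)
$j{\left(-95 + r{\left(4,5 \right)} \right)} + S = \frac{\sqrt{33330 + 12100 \left(-95 + 5\right)}}{110} + 6071 = \frac{\sqrt{33330 + 12100 \left(-90\right)}}{110} + 6071 = \frac{\sqrt{33330 - 1089000}}{110} + 6071 = \frac{\sqrt{-1055670}}{110} + 6071 = \frac{i \sqrt{1055670}}{110} + 6071 = 6071 + \frac{i \sqrt{1055670}}{110}$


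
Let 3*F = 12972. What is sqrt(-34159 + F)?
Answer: 3*I*sqrt(3315) ≈ 172.73*I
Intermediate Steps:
F = 4324 (F = (1/3)*12972 = 4324)
sqrt(-34159 + F) = sqrt(-34159 + 4324) = sqrt(-29835) = 3*I*sqrt(3315)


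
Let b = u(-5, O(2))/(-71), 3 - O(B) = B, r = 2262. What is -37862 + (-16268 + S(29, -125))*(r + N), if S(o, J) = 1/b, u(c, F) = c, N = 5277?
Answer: -612876301/5 ≈ -1.2258e+8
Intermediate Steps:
O(B) = 3 - B
b = 5/71 (b = -5/(-71) = -5*(-1/71) = 5/71 ≈ 0.070423)
S(o, J) = 71/5 (S(o, J) = 1/(5/71) = 71/5)
-37862 + (-16268 + S(29, -125))*(r + N) = -37862 + (-16268 + 71/5)*(2262 + 5277) = -37862 - 81269/5*7539 = -37862 - 612686991/5 = -612876301/5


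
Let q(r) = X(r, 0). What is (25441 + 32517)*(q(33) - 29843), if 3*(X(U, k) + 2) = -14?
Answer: -5190080942/3 ≈ -1.7300e+9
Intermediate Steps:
X(U, k) = -20/3 (X(U, k) = -2 + (⅓)*(-14) = -2 - 14/3 = -20/3)
q(r) = -20/3
(25441 + 32517)*(q(33) - 29843) = (25441 + 32517)*(-20/3 - 29843) = 57958*(-89549/3) = -5190080942/3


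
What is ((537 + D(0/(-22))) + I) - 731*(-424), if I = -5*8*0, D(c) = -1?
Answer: 310480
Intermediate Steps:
I = 0 (I = -40*0 = 0)
((537 + D(0/(-22))) + I) - 731*(-424) = ((537 - 1) + 0) - 731*(-424) = (536 + 0) + 309944 = 536 + 309944 = 310480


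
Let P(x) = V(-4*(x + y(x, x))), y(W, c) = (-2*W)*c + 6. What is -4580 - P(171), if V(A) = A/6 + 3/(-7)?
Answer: -304147/7 ≈ -43450.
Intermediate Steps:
y(W, c) = 6 - 2*W*c (y(W, c) = -2*W*c + 6 = 6 - 2*W*c)
V(A) = -3/7 + A/6 (V(A) = A*(1/6) + 3*(-1/7) = A/6 - 3/7 = -3/7 + A/6)
P(x) = -31/7 - 2*x/3 + 4*x**2/3 (P(x) = -3/7 + (-4*(x + (6 - 2*x*x)))/6 = -3/7 + (-4*(x + (6 - 2*x**2)))/6 = -3/7 + (-4*(6 + x - 2*x**2))/6 = -3/7 + (-24 - 4*x + 8*x**2)/6 = -3/7 + (-4 - 2*x/3 + 4*x**2/3) = -31/7 - 2*x/3 + 4*x**2/3)
-4580 - P(171) = -4580 - (-31/7 - 2/3*171 + (4/3)*171**2) = -4580 - (-31/7 - 114 + (4/3)*29241) = -4580 - (-31/7 - 114 + 38988) = -4580 - 1*272087/7 = -4580 - 272087/7 = -304147/7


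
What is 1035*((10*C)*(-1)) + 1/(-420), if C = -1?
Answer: 4346999/420 ≈ 10350.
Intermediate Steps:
1035*((10*C)*(-1)) + 1/(-420) = 1035*((10*(-1))*(-1)) + 1/(-420) = 1035*(-10*(-1)) - 1/420 = 1035*10 - 1/420 = 10350 - 1/420 = 4346999/420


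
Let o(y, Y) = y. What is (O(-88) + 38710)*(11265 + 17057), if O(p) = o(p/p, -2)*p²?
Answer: 1315670188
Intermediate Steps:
O(p) = p² (O(p) = (p/p)*p² = 1*p² = p²)
(O(-88) + 38710)*(11265 + 17057) = ((-88)² + 38710)*(11265 + 17057) = (7744 + 38710)*28322 = 46454*28322 = 1315670188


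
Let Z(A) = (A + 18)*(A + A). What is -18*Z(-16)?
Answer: 1152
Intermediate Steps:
Z(A) = 2*A*(18 + A) (Z(A) = (18 + A)*(2*A) = 2*A*(18 + A))
-18*Z(-16) = -36*(-16)*(18 - 16) = -36*(-16)*2 = -18*(-64) = 1152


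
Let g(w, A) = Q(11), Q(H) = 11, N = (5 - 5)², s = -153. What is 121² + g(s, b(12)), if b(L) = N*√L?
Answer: 14652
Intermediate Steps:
N = 0 (N = 0² = 0)
b(L) = 0 (b(L) = 0*√L = 0)
g(w, A) = 11
121² + g(s, b(12)) = 121² + 11 = 14641 + 11 = 14652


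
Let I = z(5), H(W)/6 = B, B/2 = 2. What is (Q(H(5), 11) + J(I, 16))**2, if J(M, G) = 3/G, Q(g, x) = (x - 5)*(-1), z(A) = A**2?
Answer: 8649/256 ≈ 33.785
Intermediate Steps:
B = 4 (B = 2*2 = 4)
H(W) = 24 (H(W) = 6*4 = 24)
I = 25 (I = 5**2 = 25)
Q(g, x) = 5 - x (Q(g, x) = (-5 + x)*(-1) = 5 - x)
(Q(H(5), 11) + J(I, 16))**2 = ((5 - 1*11) + 3/16)**2 = ((5 - 11) + 3*(1/16))**2 = (-6 + 3/16)**2 = (-93/16)**2 = 8649/256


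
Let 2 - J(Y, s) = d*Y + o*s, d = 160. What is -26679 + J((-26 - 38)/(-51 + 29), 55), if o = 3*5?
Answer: -307642/11 ≈ -27967.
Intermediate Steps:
o = 15
J(Y, s) = 2 - 160*Y - 15*s (J(Y, s) = 2 - (160*Y + 15*s) = 2 - (15*s + 160*Y) = 2 + (-160*Y - 15*s) = 2 - 160*Y - 15*s)
-26679 + J((-26 - 38)/(-51 + 29), 55) = -26679 + (2 - 160*(-26 - 38)/(-51 + 29) - 15*55) = -26679 + (2 - (-10240)/(-22) - 825) = -26679 + (2 - (-10240)*(-1)/22 - 825) = -26679 + (2 - 160*32/11 - 825) = -26679 + (2 - 5120/11 - 825) = -26679 - 14173/11 = -307642/11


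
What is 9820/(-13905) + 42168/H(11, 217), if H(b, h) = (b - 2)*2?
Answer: 6512992/2781 ≈ 2342.0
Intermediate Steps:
H(b, h) = -4 + 2*b (H(b, h) = (-2 + b)*2 = -4 + 2*b)
9820/(-13905) + 42168/H(11, 217) = 9820/(-13905) + 42168/(-4 + 2*11) = 9820*(-1/13905) + 42168/(-4 + 22) = -1964/2781 + 42168/18 = -1964/2781 + 42168*(1/18) = -1964/2781 + 7028/3 = 6512992/2781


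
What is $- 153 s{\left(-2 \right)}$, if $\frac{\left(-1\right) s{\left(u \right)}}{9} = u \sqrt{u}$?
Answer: $- 2754 i \sqrt{2} \approx - 3894.7 i$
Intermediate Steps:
$s{\left(u \right)} = - 9 u^{\frac{3}{2}}$ ($s{\left(u \right)} = - 9 u \sqrt{u} = - 9 u^{\frac{3}{2}}$)
$- 153 s{\left(-2 \right)} = - 153 \left(- 9 \left(-2\right)^{\frac{3}{2}}\right) = - 153 \left(- 9 \left(- 2 i \sqrt{2}\right)\right) = - 153 \cdot 18 i \sqrt{2} = - 2754 i \sqrt{2}$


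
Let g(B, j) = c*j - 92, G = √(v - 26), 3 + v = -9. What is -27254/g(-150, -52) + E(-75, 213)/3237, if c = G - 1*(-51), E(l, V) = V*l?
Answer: 2503190969/514702422 - 177151*I*√38/954036 ≈ 4.8634 - 1.1446*I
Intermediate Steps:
v = -12 (v = -3 - 9 = -12)
G = I*√38 (G = √(-12 - 26) = √(-38) = I*√38 ≈ 6.1644*I)
c = 51 + I*√38 (c = I*√38 - 1*(-51) = I*√38 + 51 = 51 + I*√38 ≈ 51.0 + 6.1644*I)
g(B, j) = -92 + j*(51 + I*√38) (g(B, j) = (51 + I*√38)*j - 92 = j*(51 + I*√38) - 92 = -92 + j*(51 + I*√38))
-27254/g(-150, -52) + E(-75, 213)/3237 = -27254/(-92 - 52*(51 + I*√38)) + (213*(-75))/3237 = -27254/(-92 + (-2652 - 52*I*√38)) - 15975*1/3237 = -27254/(-2744 - 52*I*√38) - 5325/1079 = -5325/1079 - 27254/(-2744 - 52*I*√38)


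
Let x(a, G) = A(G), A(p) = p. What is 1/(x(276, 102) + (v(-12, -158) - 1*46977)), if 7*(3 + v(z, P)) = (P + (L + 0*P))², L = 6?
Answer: -7/305042 ≈ -2.2948e-5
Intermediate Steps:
v(z, P) = -3 + (6 + P)²/7 (v(z, P) = -3 + (P + (6 + 0*P))²/7 = -3 + (P + (6 + 0))²/7 = -3 + (P + 6)²/7 = -3 + (6 + P)²/7)
x(a, G) = G
1/(x(276, 102) + (v(-12, -158) - 1*46977)) = 1/(102 + ((-3 + (6 - 158)²/7) - 1*46977)) = 1/(102 + ((-3 + (⅐)*(-152)²) - 46977)) = 1/(102 + ((-3 + (⅐)*23104) - 46977)) = 1/(102 + ((-3 + 23104/7) - 46977)) = 1/(102 + (23083/7 - 46977)) = 1/(102 - 305756/7) = 1/(-305042/7) = -7/305042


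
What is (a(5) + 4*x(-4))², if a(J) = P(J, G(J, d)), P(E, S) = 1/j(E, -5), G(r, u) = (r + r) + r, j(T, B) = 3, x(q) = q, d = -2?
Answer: 2209/9 ≈ 245.44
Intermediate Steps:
G(r, u) = 3*r (G(r, u) = 2*r + r = 3*r)
P(E, S) = ⅓ (P(E, S) = 1/3 = ⅓)
a(J) = ⅓
(a(5) + 4*x(-4))² = (⅓ + 4*(-4))² = (⅓ - 16)² = (-47/3)² = 2209/9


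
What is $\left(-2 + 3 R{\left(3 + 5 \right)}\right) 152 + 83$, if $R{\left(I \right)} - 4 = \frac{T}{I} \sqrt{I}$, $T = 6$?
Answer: $1603 + 684 \sqrt{2} \approx 2570.3$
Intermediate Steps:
$R{\left(I \right)} = 4 + \frac{6}{\sqrt{I}}$ ($R{\left(I \right)} = 4 + \frac{6}{I} \sqrt{I} = 4 + \frac{6}{\sqrt{I}}$)
$\left(-2 + 3 R{\left(3 + 5 \right)}\right) 152 + 83 = \left(-2 + 3 \left(4 + \frac{6}{\sqrt{3 + 5}}\right)\right) 152 + 83 = \left(-2 + 3 \left(4 + \frac{6}{2 \sqrt{2}}\right)\right) 152 + 83 = \left(-2 + 3 \left(4 + 6 \frac{\sqrt{2}}{4}\right)\right) 152 + 83 = \left(-2 + 3 \left(4 + \frac{3 \sqrt{2}}{2}\right)\right) 152 + 83 = \left(-2 + \left(12 + \frac{9 \sqrt{2}}{2}\right)\right) 152 + 83 = \left(10 + \frac{9 \sqrt{2}}{2}\right) 152 + 83 = \left(1520 + 684 \sqrt{2}\right) + 83 = 1603 + 684 \sqrt{2}$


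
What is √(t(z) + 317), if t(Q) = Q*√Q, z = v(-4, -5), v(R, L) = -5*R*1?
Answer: √(317 + 40*√5) ≈ 20.160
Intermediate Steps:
v(R, L) = -5*R
z = 20 (z = -5*(-4) = 20)
t(Q) = Q^(3/2)
√(t(z) + 317) = √(20^(3/2) + 317) = √(40*√5 + 317) = √(317 + 40*√5)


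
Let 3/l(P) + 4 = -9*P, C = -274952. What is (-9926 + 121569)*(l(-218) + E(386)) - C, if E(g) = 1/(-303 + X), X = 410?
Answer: 57858528109/209506 ≈ 2.7617e+5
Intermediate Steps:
E(g) = 1/107 (E(g) = 1/(-303 + 410) = 1/107)
l(P) = 3/(-4 - 9*P)
(-9926 + 121569)*(l(-218) + E(386)) - C = (-9926 + 121569)*(-3/(4 + 9*(-218)) + 1/107) - 1*(-274952) = 111643*(-3/(4 - 1962) + 1/107) + 274952 = 111643*(-3/(-1958) + 1/107) + 274952 = 111643*(-3*(-1/1958) + 1/107) + 274952 = 111643*(3/1958 + 1/107) + 274952 = 111643*(2279/209506) + 274952 = 254434397/209506 + 274952 = 57858528109/209506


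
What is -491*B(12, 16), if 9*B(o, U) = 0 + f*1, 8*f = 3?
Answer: -491/24 ≈ -20.458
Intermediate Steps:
f = 3/8 (f = (⅛)*3 = 3/8 ≈ 0.37500)
B(o, U) = 1/24 (B(o, U) = (0 + (3/8)*1)/9 = (0 + 3/8)/9 = (⅑)*(3/8) = 1/24)
-491*B(12, 16) = -491*1/24 = -491/24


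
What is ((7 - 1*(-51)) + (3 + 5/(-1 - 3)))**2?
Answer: 57121/16 ≈ 3570.1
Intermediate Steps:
((7 - 1*(-51)) + (3 + 5/(-1 - 3)))**2 = ((7 + 51) + (3 + 5/(-4)))**2 = (58 + (3 + 5*(-1/4)))**2 = (58 + (3 - 5/4))**2 = (58 + 7/4)**2 = (239/4)**2 = 57121/16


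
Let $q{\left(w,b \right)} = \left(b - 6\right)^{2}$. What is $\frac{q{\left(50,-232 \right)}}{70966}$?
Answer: $\frac{4046}{5069} \approx 0.79819$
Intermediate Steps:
$q{\left(w,b \right)} = \left(-6 + b\right)^{2}$
$\frac{q{\left(50,-232 \right)}}{70966} = \frac{\left(-6 - 232\right)^{2}}{70966} = \left(-238\right)^{2} \cdot \frac{1}{70966} = 56644 \cdot \frac{1}{70966} = \frac{4046}{5069}$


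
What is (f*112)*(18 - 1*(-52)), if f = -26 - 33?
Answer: -462560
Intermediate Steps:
f = -59
(f*112)*(18 - 1*(-52)) = (-59*112)*(18 - 1*(-52)) = -6608*(18 + 52) = -6608*70 = -462560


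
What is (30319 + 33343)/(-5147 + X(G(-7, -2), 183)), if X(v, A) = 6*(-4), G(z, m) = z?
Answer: -63662/5171 ≈ -12.311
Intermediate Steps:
X(v, A) = -24
(30319 + 33343)/(-5147 + X(G(-7, -2), 183)) = (30319 + 33343)/(-5147 - 24) = 63662/(-5171) = 63662*(-1/5171) = -63662/5171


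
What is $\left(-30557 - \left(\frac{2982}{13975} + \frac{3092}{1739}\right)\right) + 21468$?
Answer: $- \frac{220934046123}{24302525} \approx -9091.0$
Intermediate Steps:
$\left(-30557 - \left(\frac{2982}{13975} + \frac{3092}{1739}\right)\right) + 21468 = \left(-30557 - \frac{48396398}{24302525}\right) + 21468 = - \frac{742660652823}{24302525} + 21468 = - \frac{220934046123}{24302525}$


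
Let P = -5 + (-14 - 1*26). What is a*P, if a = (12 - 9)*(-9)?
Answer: 1215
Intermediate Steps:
a = -27 (a = 3*(-9) = -27)
P = -45 (P = -5 + (-14 - 26) = -5 - 40 = -45)
a*P = -27*(-45) = 1215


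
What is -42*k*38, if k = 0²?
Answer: 0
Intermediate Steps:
k = 0
-42*k*38 = -42*0*38 = 0*38 = 0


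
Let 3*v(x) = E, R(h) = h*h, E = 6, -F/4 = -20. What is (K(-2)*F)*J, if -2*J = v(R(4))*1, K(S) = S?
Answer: 160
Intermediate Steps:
F = 80 (F = -4*(-20) = 80)
R(h) = h²
v(x) = 2 (v(x) = (⅓)*6 = 2)
J = -1 ≈ -1.0000
(K(-2)*F)*J = -2*80*(-1) = -160*(-1) = 160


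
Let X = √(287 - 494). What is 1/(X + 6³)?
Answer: 24/5207 - I*√23/15621 ≈ 0.0046092 - 0.00030701*I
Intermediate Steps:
X = 3*I*√23 (X = √(-207) = 3*I*√23 ≈ 14.387*I)
1/(X + 6³) = 1/(3*I*√23 + 6³) = 1/(3*I*√23 + 216) = 1/(216 + 3*I*√23)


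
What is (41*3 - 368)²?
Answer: 60025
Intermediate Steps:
(41*3 - 368)² = (123 - 368)² = (-245)² = 60025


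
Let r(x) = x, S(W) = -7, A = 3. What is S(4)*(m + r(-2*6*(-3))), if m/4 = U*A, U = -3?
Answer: 0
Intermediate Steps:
m = -36 (m = 4*(-3*3) = 4*(-9) = -36)
S(4)*(m + r(-2*6*(-3))) = -7*(-36 - 2*6*(-3)) = -7*(-36 - 12*(-3)) = -7*(-36 + 36) = -7*0 = 0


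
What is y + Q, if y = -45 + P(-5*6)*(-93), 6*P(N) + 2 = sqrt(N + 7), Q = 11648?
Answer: 11634 - 31*I*sqrt(23)/2 ≈ 11634.0 - 74.335*I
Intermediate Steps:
P(N) = -1/3 + sqrt(7 + N)/6 (P(N) = -1/3 + sqrt(N + 7)/6 = -1/3 + sqrt(7 + N)/6)
y = -14 - 31*I*sqrt(23)/2 (y = -45 + (-1/3 + sqrt(7 - 5*6)/6)*(-93) = -45 + (-1/3 + sqrt(7 - 30)/6)*(-93) = -45 + (-1/3 + sqrt(-23)/6)*(-93) = -45 + (-1/3 + (I*sqrt(23))/6)*(-93) = -45 + (-1/3 + I*sqrt(23)/6)*(-93) = -45 + (31 - 31*I*sqrt(23)/2) = -14 - 31*I*sqrt(23)/2 ≈ -14.0 - 74.335*I)
y + Q = (-14 - 31*I*sqrt(23)/2) + 11648 = 11634 - 31*I*sqrt(23)/2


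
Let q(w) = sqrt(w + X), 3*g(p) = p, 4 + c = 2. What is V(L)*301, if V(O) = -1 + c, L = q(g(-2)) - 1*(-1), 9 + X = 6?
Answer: -903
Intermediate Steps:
X = -3 (X = -9 + 6 = -3)
c = -2 (c = -4 + 2 = -2)
g(p) = p/3
q(w) = sqrt(-3 + w) (q(w) = sqrt(w - 3) = sqrt(-3 + w))
L = 1 + I*sqrt(33)/3 (L = sqrt(-3 + (1/3)*(-2)) - 1*(-1) = sqrt(-3 - 2/3) + 1 = sqrt(-11/3) + 1 = I*sqrt(33)/3 + 1 = 1 + I*sqrt(33)/3 ≈ 1.0 + 1.9149*I)
V(O) = -3 (V(O) = -1 - 2 = -3)
V(L)*301 = -3*301 = -903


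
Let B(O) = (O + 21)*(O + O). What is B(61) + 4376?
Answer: 14380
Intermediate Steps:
B(O) = 2*O*(21 + O) (B(O) = (21 + O)*(2*O) = 2*O*(21 + O))
B(61) + 4376 = 2*61*(21 + 61) + 4376 = 2*61*82 + 4376 = 10004 + 4376 = 14380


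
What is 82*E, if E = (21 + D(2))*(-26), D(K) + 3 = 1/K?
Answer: -39442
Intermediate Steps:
D(K) = -3 + 1/K
E = -481 (E = (21 + (-3 + 1/2))*(-26) = (21 - 5/2)*(-26) = (37/2)*(-26) = -481)
82*E = 82*(-481) = -39442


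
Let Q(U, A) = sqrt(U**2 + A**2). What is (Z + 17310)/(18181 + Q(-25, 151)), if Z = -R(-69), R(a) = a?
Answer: 315967599/330525335 - 17379*sqrt(23426)/330525335 ≈ 0.94791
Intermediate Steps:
Q(U, A) = sqrt(A**2 + U**2)
Z = 69 (Z = -1*(-69) = 69)
(Z + 17310)/(18181 + Q(-25, 151)) = (69 + 17310)/(18181 + sqrt(151**2 + (-25)**2)) = 17379/(18181 + sqrt(22801 + 625)) = 17379/(18181 + sqrt(23426))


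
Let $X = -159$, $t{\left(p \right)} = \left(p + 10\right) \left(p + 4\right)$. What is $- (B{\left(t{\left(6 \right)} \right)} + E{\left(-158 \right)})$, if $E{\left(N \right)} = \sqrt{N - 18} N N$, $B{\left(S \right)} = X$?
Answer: $159 - 99856 i \sqrt{11} \approx 159.0 - 3.3119 \cdot 10^{5} i$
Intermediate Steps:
$t{\left(p \right)} = \left(4 + p\right) \left(10 + p\right)$ ($t{\left(p \right)} = \left(10 + p\right) \left(4 + p\right) = \left(4 + p\right) \left(10 + p\right)$)
$B{\left(S \right)} = -159$
$E{\left(N \right)} = N^{2} \sqrt{-18 + N}$ ($E{\left(N \right)} = \sqrt{-18 + N} N N = N \sqrt{-18 + N} N = N^{2} \sqrt{-18 + N}$)
$- (B{\left(t{\left(6 \right)} \right)} + E{\left(-158 \right)}) = - (-159 + \left(-158\right)^{2} \sqrt{-18 - 158}) = - (-159 + 24964 \sqrt{-176}) = - (-159 + 24964 \cdot 4 i \sqrt{11}) = - (-159 + 99856 i \sqrt{11}) = 159 - 99856 i \sqrt{11}$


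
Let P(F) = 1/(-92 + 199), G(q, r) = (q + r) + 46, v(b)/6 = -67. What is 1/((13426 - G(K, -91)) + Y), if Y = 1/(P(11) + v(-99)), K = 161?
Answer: 43013/572502923 ≈ 7.5132e-5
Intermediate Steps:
v(b) = -402 (v(b) = 6*(-67) = -402)
G(q, r) = 46 + q + r
P(F) = 1/107
Y = -107/43013 (Y = 1/(1/107 - 402) = 1/(-43013/107) = -107/43013 ≈ -0.0024876)
1/((13426 - G(K, -91)) + Y) = 1/((13426 - (46 + 161 - 91)) - 107/43013) = 1/((13426 - 1*116) - 107/43013) = 1/((13426 - 116) - 107/43013) = 1/(13310 - 107/43013) = 1/(572502923/43013) = 43013/572502923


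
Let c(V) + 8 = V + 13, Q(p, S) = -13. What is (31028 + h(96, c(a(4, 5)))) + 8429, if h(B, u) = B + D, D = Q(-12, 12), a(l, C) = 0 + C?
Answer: 39540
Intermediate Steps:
a(l, C) = C
D = -13
c(V) = 5 + V (c(V) = -8 + (V + 13) = -8 + (13 + V) = 5 + V)
h(B, u) = -13 + B (h(B, u) = B - 13 = -13 + B)
(31028 + h(96, c(a(4, 5)))) + 8429 = (31028 + (-13 + 96)) + 8429 = (31028 + 83) + 8429 = 31111 + 8429 = 39540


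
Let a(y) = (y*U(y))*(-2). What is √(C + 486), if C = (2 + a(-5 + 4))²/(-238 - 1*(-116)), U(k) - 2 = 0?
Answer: 6*√50203/61 ≈ 22.039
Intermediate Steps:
U(k) = 2 (U(k) = 2 + 0 = 2)
a(y) = -4*y (a(y) = (y*2)*(-2) = (2*y)*(-2) = -4*y)
C = -18/61 (C = (2 - 4*(-5 + 4))²/(-238 - 1*(-116)) = (2 - 4*(-1))²/(-238 + 116) = (2 + 4)²/(-122) = 6²*(-1/122) = 36*(-1/122) = -18/61 ≈ -0.29508)
√(C + 486) = √(-18/61 + 486) = √(29628/61) = 6*√50203/61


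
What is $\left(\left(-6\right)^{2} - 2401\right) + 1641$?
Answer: $-724$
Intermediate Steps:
$\left(\left(-6\right)^{2} - 2401\right) + 1641 = \left(36 - 2401\right) + 1641 = -2365 + 1641 = -724$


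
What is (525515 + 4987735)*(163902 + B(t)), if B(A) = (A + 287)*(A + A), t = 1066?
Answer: 16807131598500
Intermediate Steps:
B(A) = 2*A*(287 + A) (B(A) = (287 + A)*(2*A) = 2*A*(287 + A))
(525515 + 4987735)*(163902 + B(t)) = (525515 + 4987735)*(163902 + 2*1066*(287 + 1066)) = 5513250*(163902 + 2*1066*1353) = 5513250*(163902 + 2884596) = 5513250*3048498 = 16807131598500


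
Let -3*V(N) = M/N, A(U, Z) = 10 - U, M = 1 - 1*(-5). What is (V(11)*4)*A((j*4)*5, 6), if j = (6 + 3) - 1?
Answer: 1200/11 ≈ 109.09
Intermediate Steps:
M = 6 (M = 1 + 5 = 6)
j = 8 (j = 9 - 1 = 8)
V(N) = -2/N
(V(11)*4)*A((j*4)*5, 6) = (-2/11*4)*(10 - 8*4*5) = (-2*1/11*4)*(10 - 32*5) = (-2/11*4)*(10 - 1*160) = -8*(10 - 160)/11 = -8/11*(-150) = 1200/11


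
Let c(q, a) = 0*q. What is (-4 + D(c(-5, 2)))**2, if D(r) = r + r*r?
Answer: 16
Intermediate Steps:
c(q, a) = 0
D(r) = r + r**2
(-4 + D(c(-5, 2)))**2 = (-4 + 0*(1 + 0))**2 = (-4 + 0*1)**2 = (-4 + 0)**2 = (-4)**2 = 16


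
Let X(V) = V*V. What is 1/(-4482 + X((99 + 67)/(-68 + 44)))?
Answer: -144/638519 ≈ -0.00022552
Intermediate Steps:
X(V) = V**2
1/(-4482 + X((99 + 67)/(-68 + 44))) = 1/(-4482 + ((99 + 67)/(-68 + 44))**2) = 1/(-4482 + (166/(-24))**2) = 1/(-4482 + (166*(-1/24))**2) = 1/(-4482 + (-83/12)**2) = 1/(-4482 + 6889/144) = 1/(-638519/144) = -144/638519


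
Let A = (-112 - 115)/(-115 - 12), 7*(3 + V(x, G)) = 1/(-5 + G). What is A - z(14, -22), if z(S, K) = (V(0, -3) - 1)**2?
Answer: -5717503/398272 ≈ -14.356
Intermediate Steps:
V(x, G) = -3 + 1/(7*(-5 + G))
z(S, K) = 50625/3136 (z(S, K) = ((106 - 21*(-3))/(7*(-5 - 3)) - 1)**2 = ((1/7)*(106 + 63)/(-8) - 1)**2 = ((1/7)*(-1/8)*169 - 1)**2 = (-169/56 - 1)**2 = (-225/56)**2 = 50625/3136)
A = 227/127 (A = -227/(-127) = -227*(-1/127) = 227/127 ≈ 1.7874)
A - z(14, -22) = 227/127 - 1*50625/3136 = 227/127 - 50625/3136 = -5717503/398272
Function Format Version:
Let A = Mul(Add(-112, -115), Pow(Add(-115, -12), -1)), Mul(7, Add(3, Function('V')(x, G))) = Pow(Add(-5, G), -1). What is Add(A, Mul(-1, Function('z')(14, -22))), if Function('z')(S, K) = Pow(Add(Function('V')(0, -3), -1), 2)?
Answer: Rational(-5717503, 398272) ≈ -14.356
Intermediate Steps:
Function('V')(x, G) = Add(-3, Mul(Rational(1, 7), Pow(Add(-5, G), -1)))
Function('z')(S, K) = Rational(50625, 3136) (Function('z')(S, K) = Pow(Add(Mul(Rational(1, 7), Pow(Add(-5, -3), -1), Add(106, Mul(-21, -3))), -1), 2) = Pow(Add(Mul(Rational(1, 7), Pow(-8, -1), Add(106, 63)), -1), 2) = Pow(Add(Mul(Rational(1, 7), Rational(-1, 8), 169), -1), 2) = Pow(Add(Rational(-169, 56), -1), 2) = Pow(Rational(-225, 56), 2) = Rational(50625, 3136))
A = Rational(227, 127) (A = Mul(-227, Pow(-127, -1)) = Mul(-227, Rational(-1, 127)) = Rational(227, 127) ≈ 1.7874)
Add(A, Mul(-1, Function('z')(14, -22))) = Add(Rational(227, 127), Mul(-1, Rational(50625, 3136))) = Add(Rational(227, 127), Rational(-50625, 3136)) = Rational(-5717503, 398272)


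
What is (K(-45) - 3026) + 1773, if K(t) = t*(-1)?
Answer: -1208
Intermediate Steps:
K(t) = -t
(K(-45) - 3026) + 1773 = (-1*(-45) - 3026) + 1773 = (45 - 3026) + 1773 = -2981 + 1773 = -1208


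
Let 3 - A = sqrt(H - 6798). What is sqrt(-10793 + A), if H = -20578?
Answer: sqrt(-10790 - 4*I*sqrt(1711)) ≈ 0.7964 - 103.88*I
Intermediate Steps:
A = 3 - 4*I*sqrt(1711) (A = 3 - sqrt(-20578 - 6798) = 3 - sqrt(-27376) = 3 - 4*I*sqrt(1711) ≈ 3.0 - 165.46*I)
sqrt(-10793 + A) = sqrt(-10793 + (3 - 4*I*sqrt(1711))) = sqrt(-10790 - 4*I*sqrt(1711))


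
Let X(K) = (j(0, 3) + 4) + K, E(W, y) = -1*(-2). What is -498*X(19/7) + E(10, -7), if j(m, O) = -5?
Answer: -5962/7 ≈ -851.71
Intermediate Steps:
E(W, y) = 2
X(K) = -1 + K (X(K) = (-5 + 4) + K = -1 + K)
-498*X(19/7) + E(10, -7) = -498*(-1 + 19/7) + 2 = -498*12/7 + 2 = -5976/7 + 2 = -5962/7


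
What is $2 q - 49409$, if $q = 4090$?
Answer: $-41229$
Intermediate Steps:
$2 q - 49409 = 2 \cdot 4090 - 49409 = 8180 - 49409 = -41229$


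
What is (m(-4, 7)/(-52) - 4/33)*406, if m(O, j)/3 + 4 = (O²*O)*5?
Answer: 3234602/429 ≈ 7539.9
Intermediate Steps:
m(O, j) = -12 + 15*O³ (m(O, j) = -12 + 3*((O²*O)*5) = -12 + 3*(O³*5) = -12 + 3*(5*O³) = -12 + 15*O³)
(m(-4, 7)/(-52) - 4/33)*406 = ((-12 + 15*(-4)³)/(-52) - 4/33)*406 = ((-12 + 15*(-64))*(-1/52) - 4*1/33)*406 = ((-12 - 960)*(-1/52) - 4/33)*406 = (-972*(-1/52) - 4/33)*406 = (243/13 - 4/33)*406 = (7967/429)*406 = 3234602/429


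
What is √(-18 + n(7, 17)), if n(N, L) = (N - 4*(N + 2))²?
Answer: √823 ≈ 28.688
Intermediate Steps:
n(N, L) = (-8 - 3*N)² (n(N, L) = (N - 4*(2 + N))² = (N + (-8 - 4*N))² = (-8 - 3*N)²)
√(-18 + n(7, 17)) = √(-18 + (8 + 3*7)²) = √(-18 + (8 + 21)²) = √(-18 + 29²) = √(-18 + 841) = √823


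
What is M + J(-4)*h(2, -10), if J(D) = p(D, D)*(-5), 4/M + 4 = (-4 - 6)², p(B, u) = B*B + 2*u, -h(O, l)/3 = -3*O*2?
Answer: -34559/24 ≈ -1440.0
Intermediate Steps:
h(O, l) = 18*O (h(O, l) = -3*(-3*O)*2 = -(-18)*O = 18*O)
p(B, u) = B² + 2*u
M = 1/24 (M = 4/(-4 + (-4 - 6)²) = 4/(-4 + (-10)²) = 4/(-4 + 100) = 4/96 = 4*(1/96) = 1/24 ≈ 0.041667)
J(D) = -10*D - 5*D² (J(D) = (D² + 2*D)*(-5) = -10*D - 5*D²)
M + J(-4)*h(2, -10) = 1/24 + (5*(-4)*(-2 - 1*(-4)))*(18*2) = 1/24 + (5*(-4)*(-2 + 4))*36 = 1/24 + (5*(-4)*2)*36 = 1/24 - 40*36 = 1/24 - 1440 = -34559/24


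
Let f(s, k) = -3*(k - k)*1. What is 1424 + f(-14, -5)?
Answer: 1424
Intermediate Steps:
f(s, k) = 0 (f(s, k) = -3*0*1 = 0*1 = 0)
1424 + f(-14, -5) = 1424 + 0 = 1424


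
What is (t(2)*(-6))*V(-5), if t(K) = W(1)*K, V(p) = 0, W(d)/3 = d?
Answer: 0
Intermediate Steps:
W(d) = 3*d
t(K) = 3*K (t(K) = (3*1)*K = 3*K)
(t(2)*(-6))*V(-5) = ((3*2)*(-6))*0 = (6*(-6))*0 = -36*0 = 0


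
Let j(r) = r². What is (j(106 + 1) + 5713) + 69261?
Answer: 86423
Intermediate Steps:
(j(106 + 1) + 5713) + 69261 = ((106 + 1)² + 5713) + 69261 = (107² + 5713) + 69261 = (11449 + 5713) + 69261 = 17162 + 69261 = 86423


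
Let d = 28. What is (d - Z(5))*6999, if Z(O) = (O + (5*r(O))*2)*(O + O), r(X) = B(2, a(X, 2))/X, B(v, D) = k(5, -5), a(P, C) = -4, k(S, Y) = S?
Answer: -853878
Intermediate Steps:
B(v, D) = 5
r(X) = 5/X
Z(O) = 2*O*(O + 50/O) (Z(O) = (O + (5*(5/O))*2)*(O + O) = (O + (25/O)*2)*(2*O) = (O + 50/O)*(2*O) = 2*O*(O + 50/O))
(d - Z(5))*6999 = (28 - (100 + 2*5²))*6999 = (28 - (100 + 2*25))*6999 = (28 - (100 + 50))*6999 = (28 - 1*150)*6999 = (28 - 150)*6999 = -122*6999 = -853878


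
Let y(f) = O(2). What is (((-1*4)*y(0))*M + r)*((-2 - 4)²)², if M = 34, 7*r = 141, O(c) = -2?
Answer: 2650320/7 ≈ 3.7862e+5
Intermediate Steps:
y(f) = -2
r = 141/7 (r = (⅐)*141 = 141/7 ≈ 20.143)
(((-1*4)*y(0))*M + r)*((-2 - 4)²)² = ((-1*4*(-2))*34 + 141/7)*((-2 - 4)²)² = (-4*(-2)*34 + 141/7)*((-6)²)² = (8*34 + 141/7)*36² = (272 + 141/7)*1296 = (2045/7)*1296 = 2650320/7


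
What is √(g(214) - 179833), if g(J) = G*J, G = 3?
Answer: I*√179191 ≈ 423.31*I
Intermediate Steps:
g(J) = 3*J
√(g(214) - 179833) = √(3*214 - 179833) = √(642 - 179833) = √(-179191) = I*√179191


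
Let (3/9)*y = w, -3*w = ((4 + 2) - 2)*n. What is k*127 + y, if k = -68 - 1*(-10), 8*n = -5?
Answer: -14727/2 ≈ -7363.5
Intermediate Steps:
n = -5/8 (n = (⅛)*(-5) = -5/8 ≈ -0.62500)
k = -58 (k = -68 + 10 = -58)
w = ⅚ (w = -((4 + 2) - 2)*(-5)/(3*8) = -(6 - 2)*(-5)/(3*8) = -4*(-5)/(3*8) = -⅓*(-5/2) = ⅚ ≈ 0.83333)
y = 5/2 (y = 3*(⅚) = 5/2 ≈ 2.5000)
k*127 + y = -58*127 + 5/2 = -7366 + 5/2 = -14727/2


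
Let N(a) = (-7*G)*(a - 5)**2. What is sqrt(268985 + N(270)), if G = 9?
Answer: I*sqrt(4155190) ≈ 2038.4*I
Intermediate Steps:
N(a) = -63*(-5 + a)**2 (N(a) = (-7*9)*(a - 5)**2 = -63*(-5 + a)**2)
sqrt(268985 + N(270)) = sqrt(268985 - 63*(-5 + 270)**2) = sqrt(268985 - 63*265**2) = sqrt(268985 - 63*70225) = sqrt(268985 - 4424175) = sqrt(-4155190) = I*sqrt(4155190)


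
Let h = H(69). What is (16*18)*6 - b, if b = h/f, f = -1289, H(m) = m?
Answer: 2227461/1289 ≈ 1728.1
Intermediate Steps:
h = 69
b = -69/1289 (b = 69/(-1289) = 69*(-1/1289) = -69/1289 ≈ -0.053530)
(16*18)*6 - b = (16*18)*6 - 1*(-69/1289) = 288*6 + 69/1289 = 1728 + 69/1289 = 2227461/1289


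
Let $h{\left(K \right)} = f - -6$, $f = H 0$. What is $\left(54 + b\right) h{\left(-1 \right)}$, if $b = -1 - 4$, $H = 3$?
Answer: $294$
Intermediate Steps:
$f = 0$ ($f = 3 \cdot 0 = 0$)
$b = -5$
$h{\left(K \right)} = 6$ ($h{\left(K \right)} = 0 - -6 = 0 + 6 = 6$)
$\left(54 + b\right) h{\left(-1 \right)} = \left(54 - 5\right) 6 = 49 \cdot 6 = 294$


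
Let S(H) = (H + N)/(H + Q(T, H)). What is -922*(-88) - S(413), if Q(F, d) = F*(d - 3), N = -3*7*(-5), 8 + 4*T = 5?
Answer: 17118660/211 ≈ 81131.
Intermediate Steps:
T = -¾ (T = -2 + (¼)*5 = -2 + 5/4 = -¾ ≈ -0.75000)
N = 105 (N = -21*(-5) = 105)
Q(F, d) = F*(-3 + d)
S(H) = (105 + H)/(9/4 + H/4) (S(H) = (H + 105)/(H - 3*(-3 + H)/4) = (105 + H)/(H + (9/4 - 3*H/4)) = (105 + H)/(9/4 + H/4))
-922*(-88) - S(413) = -922*(-88) - 4*(105 + 413)/(9 + 413) = 81136 - 4*518/422 = 81136 - 1*1036/211 = 81136 - 1036/211 = 17118660/211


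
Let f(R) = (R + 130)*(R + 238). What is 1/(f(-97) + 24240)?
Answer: 1/28893 ≈ 3.4610e-5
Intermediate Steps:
f(R) = (130 + R)*(238 + R)
1/(f(-97) + 24240) = 1/((30940 + (-97)**2 + 368*(-97)) + 24240) = 1/((30940 + 9409 - 35696) + 24240) = 1/(4653 + 24240) = 1/28893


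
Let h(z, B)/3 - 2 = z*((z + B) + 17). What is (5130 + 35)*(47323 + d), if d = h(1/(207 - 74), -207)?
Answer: 4323760304210/17689 ≈ 2.4443e+8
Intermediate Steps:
h(z, B) = 6 + 3*z*(17 + B + z) (h(z, B) = 6 + 3*(z*((z + B) + 17)) = 6 + 3*(z*((B + z) + 17)) = 6 + 3*(z*(17 + B + z)) = 6 + 3*z*(17 + B + z))
d = 30327/17689 (d = 6 + 3*(1/(207 - 74))² + 51/(207 - 74) + 3*(-207)/(207 - 74) = 6 + 3*(1/133)² + 51/133 + 3*(-207)/133 = 6 + 3*(1/133)² + 51*(1/133) + 3*(-207)*(1/133) = 6 + 3*(1/17689) + 51/133 - 621/133 = 6 + 3/17689 + 51/133 - 621/133 = 30327/17689 ≈ 1.7145)
(5130 + 35)*(47323 + d) = (5130 + 35)*(47323 + 30327/17689) = 5165*(837126874/17689) = 4323760304210/17689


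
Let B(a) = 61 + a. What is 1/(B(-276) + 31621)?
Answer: 1/31406 ≈ 3.1841e-5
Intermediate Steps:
1/(B(-276) + 31621) = 1/((61 - 276) + 31621) = 1/(-215 + 31621) = 1/31406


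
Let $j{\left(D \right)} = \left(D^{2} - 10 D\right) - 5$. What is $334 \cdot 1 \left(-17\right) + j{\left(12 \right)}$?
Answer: $-5659$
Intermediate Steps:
$j{\left(D \right)} = -5 + D^{2} - 10 D$
$334 \cdot 1 \left(-17\right) + j{\left(12 \right)} = 334 \cdot 1 \left(-17\right) - \left(125 - 144\right) = 334 \left(-17\right) - -19 = -5678 + 19 = -5659$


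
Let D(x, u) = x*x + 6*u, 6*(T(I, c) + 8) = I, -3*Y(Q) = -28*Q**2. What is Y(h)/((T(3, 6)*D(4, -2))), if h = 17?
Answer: -4046/45 ≈ -89.911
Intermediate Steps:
Y(Q) = 28*Q**2/3 (Y(Q) = -(-28)*Q**2/3 = 28*Q**2/3)
T(I, c) = -8 + I/6
D(x, u) = x**2 + 6*u
Y(h)/((T(3, 6)*D(4, -2))) = ((28/3)*17**2)/(((-8 + (1/6)*3)*(4**2 + 6*(-2)))) = ((28/3)*289)/(((-8 + 1/2)*(16 - 12))) = 8092/(3*((-15/2*4))) = (8092/3)/(-30) = (8092/3)*(-1/30) = -4046/45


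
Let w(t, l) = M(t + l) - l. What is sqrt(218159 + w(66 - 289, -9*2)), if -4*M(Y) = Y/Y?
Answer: sqrt(872707)/2 ≈ 467.09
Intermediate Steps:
M(Y) = -1/4 (M(Y) = -Y/(4*Y) = -1/4*1 = -1/4)
w(t, l) = -1/4 - l
sqrt(218159 + w(66 - 289, -9*2)) = sqrt(218159 + (-1/4 - (-9)*2)) = sqrt(218159 + (-1/4 - 1*(-18))) = sqrt(218159 + (-1/4 + 18)) = sqrt(218159 + 71/4) = sqrt(872707/4) = sqrt(872707)/2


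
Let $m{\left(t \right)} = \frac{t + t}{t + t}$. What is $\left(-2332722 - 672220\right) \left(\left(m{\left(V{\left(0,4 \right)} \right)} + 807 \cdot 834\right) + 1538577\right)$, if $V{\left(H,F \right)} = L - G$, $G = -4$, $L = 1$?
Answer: $-6645777806272$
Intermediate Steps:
$V{\left(H,F \right)} = 5$ ($V{\left(H,F \right)} = 1 - -4 = 1 + 4 = 5$)
$m{\left(t \right)} = 1$ ($m{\left(t \right)} = \frac{2 t}{2 t} = 2 t \frac{1}{2 t} = 1$)
$\left(-2332722 - 672220\right) \left(\left(m{\left(V{\left(0,4 \right)} \right)} + 807 \cdot 834\right) + 1538577\right) = \left(-2332722 - 672220\right) \left(\left(1 + 807 \cdot 834\right) + 1538577\right) = - 3004942 \left(\left(1 + 673038\right) + 1538577\right) = - 3004942 \left(673039 + 1538577\right) = \left(-3004942\right) 2211616 = -6645777806272$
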